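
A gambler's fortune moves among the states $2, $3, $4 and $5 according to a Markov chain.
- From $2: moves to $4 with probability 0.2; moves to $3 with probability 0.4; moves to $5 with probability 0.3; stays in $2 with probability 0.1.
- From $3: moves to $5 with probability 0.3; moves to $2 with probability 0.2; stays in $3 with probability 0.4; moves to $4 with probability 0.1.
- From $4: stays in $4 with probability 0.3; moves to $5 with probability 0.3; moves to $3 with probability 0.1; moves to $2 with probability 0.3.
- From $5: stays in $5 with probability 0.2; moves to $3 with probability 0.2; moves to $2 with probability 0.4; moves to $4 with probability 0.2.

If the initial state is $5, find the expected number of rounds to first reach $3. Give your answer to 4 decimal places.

Let t(s) be the expected number of rounds to first reach $3 from state s, with t($3) = 0. Conditioning on the first round:
t($2) = 1 + 0.1·t($2) + 0.2·t($4) + 0.3·t($5)
t($4) = 1 + 0.3·t($2) + 0.3·t($4) + 0.3·t($5)
t($5) = 1 + 0.4·t($2) + 0.2·t($4) + 0.2·t($5)
Solving: t($2) = 3.5870, t($4) = 4.7826, t($5) = 4.2391.
Expected rounds from $5 to $3: 4.2391.

4.2391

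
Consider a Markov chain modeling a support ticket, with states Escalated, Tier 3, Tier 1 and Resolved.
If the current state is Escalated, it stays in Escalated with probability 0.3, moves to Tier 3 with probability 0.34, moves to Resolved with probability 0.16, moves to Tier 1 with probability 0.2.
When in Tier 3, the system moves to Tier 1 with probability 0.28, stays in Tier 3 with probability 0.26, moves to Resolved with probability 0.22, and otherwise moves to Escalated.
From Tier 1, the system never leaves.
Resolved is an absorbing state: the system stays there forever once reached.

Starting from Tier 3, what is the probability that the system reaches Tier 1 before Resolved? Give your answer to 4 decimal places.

0.5591

Let h(s) be the probability of absorption at Tier 1 starting from transient state s. Then h(Tier 1) = 1 and h(Resolved) = 0. By first-step analysis:
h(Escalated) = 0.3·h(Escalated) + 0.34·h(Tier 3) + 0.2·1 + 0.16·0
h(Tier 3) = 0.24·h(Escalated) + 0.26·h(Tier 3) + 0.28·1 + 0.22·0
Solving: h(Escalated) = 0.5573, h(Tier 3) = 0.5591.
Starting from Tier 3, the probability is 0.5591.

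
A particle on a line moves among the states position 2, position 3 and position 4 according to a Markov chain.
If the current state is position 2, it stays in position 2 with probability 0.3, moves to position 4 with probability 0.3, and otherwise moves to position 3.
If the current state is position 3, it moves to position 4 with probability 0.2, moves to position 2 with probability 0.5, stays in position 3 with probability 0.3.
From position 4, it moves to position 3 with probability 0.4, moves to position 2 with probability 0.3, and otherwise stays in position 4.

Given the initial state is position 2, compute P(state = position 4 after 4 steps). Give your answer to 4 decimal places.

0.2636

Propagate the distribution vector 4 steps from position 2.
After 0 steps: (1.0000, 0.0000, 0.0000)
After 1 step: (0.3000, 0.4000, 0.3000)
After 2 steps: (0.3800, 0.3600, 0.2600)
After 3 steps: (0.3720, 0.3640, 0.2640)
After 4 steps: (0.3728, 0.3636, 0.2636)
P(in position 4 after 4 steps) = 0.2636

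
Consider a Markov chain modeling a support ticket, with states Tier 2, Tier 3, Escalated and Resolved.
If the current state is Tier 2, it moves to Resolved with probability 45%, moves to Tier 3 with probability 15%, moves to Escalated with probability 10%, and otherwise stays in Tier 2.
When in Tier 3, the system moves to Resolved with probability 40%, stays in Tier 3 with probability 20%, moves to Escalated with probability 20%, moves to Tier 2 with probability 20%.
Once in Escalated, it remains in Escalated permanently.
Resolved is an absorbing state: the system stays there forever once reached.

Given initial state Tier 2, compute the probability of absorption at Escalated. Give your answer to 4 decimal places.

Let h(s) be the probability of absorption at Escalated starting from transient state s. Then h(Escalated) = 1 and h(Resolved) = 0. By first-step analysis:
h(Tier 2) = 0.3·h(Tier 2) + 0.15·h(Tier 3) + 0.1·1 + 0.45·0
h(Tier 3) = 0.2·h(Tier 2) + 0.2·h(Tier 3) + 0.2·1 + 0.4·0
Solving: h(Tier 2) = 0.2075, h(Tier 3) = 0.3019.
Starting from Tier 2, the probability is 0.2075.

0.2075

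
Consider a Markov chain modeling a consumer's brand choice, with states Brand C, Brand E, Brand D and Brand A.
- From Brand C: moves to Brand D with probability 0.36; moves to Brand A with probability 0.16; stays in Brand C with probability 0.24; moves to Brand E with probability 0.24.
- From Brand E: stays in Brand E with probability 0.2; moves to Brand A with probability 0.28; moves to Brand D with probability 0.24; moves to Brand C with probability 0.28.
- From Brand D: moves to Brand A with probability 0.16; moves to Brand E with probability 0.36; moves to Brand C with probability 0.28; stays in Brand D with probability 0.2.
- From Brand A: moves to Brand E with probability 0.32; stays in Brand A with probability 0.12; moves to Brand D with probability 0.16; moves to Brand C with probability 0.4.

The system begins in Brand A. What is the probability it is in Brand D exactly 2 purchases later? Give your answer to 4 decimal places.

Propagate the distribution vector 2 purchases from Brand A.
After 0 purchases: (0.0000, 0.0000, 0.0000, 1.0000)
After 1 purchase: (0.4000, 0.3200, 0.1600, 0.1200)
After 2 purchases: (0.2784, 0.2560, 0.2720, 0.1936)
P(in Brand D after 2 purchases) = 0.2720

0.2720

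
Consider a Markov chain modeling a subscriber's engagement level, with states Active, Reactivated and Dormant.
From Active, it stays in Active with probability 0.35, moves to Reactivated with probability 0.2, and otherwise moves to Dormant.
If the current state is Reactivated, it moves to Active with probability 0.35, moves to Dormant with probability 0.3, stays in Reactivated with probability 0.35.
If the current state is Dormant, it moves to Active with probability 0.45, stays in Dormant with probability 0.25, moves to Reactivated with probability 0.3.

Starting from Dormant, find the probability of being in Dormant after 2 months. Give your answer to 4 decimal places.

Sum over the intermediate state after 1 month:
P = P(Dormant→Active)·P(Active→Dormant) + P(Dormant→Reactivated)·P(Reactivated→Dormant) + P(Dormant→Dormant)·P(Dormant→Dormant)
  = 0.45×0.45 + 0.3×0.3 + 0.25×0.25
  = 0.2025 + 0.0900 + 0.0625 = 0.3550

0.3550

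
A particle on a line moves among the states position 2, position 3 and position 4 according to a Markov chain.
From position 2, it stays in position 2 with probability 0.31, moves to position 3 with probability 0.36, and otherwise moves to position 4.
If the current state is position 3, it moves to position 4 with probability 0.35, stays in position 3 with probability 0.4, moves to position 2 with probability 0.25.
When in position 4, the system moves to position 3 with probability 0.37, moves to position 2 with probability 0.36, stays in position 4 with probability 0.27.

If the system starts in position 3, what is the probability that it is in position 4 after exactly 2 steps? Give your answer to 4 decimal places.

0.3170

Sum over the intermediate state after 1 step:
P = P(position 3→position 2)·P(position 2→position 4) + P(position 3→position 3)·P(position 3→position 4) + P(position 3→position 4)·P(position 4→position 4)
  = 0.25×0.33 + 0.4×0.35 + 0.35×0.27
  = 0.0825 + 0.1400 + 0.0945 = 0.3170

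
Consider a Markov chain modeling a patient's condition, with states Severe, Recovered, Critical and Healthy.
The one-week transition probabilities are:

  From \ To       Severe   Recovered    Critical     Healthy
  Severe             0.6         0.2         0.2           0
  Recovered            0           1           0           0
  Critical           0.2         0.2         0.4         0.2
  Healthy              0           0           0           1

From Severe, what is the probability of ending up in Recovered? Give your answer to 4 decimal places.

Let h(s) be the probability of absorption at Recovered starting from transient state s. Then h(Recovered) = 1 and h(Healthy) = 0. By first-step analysis:
h(Severe) = 0.6·h(Severe) + 0.2·1 + 0.2·h(Critical)
h(Critical) = 0.2·h(Severe) + 0.2·1 + 0.4·h(Critical) + 0.2·0
Solving: h(Severe) = 0.8000, h(Critical) = 0.6000.
Starting from Severe, the probability is 0.8000.

0.8000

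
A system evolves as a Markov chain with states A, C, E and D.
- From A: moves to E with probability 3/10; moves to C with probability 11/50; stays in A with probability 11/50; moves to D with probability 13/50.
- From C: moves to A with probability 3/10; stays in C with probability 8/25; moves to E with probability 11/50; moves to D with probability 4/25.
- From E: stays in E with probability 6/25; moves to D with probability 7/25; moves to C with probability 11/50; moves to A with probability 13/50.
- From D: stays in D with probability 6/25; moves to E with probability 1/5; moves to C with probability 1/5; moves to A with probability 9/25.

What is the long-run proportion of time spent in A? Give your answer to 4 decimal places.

Let the stationary distribution be π with π = πP and π_1 + π_2 + π_3 + π_4 = 1.
π_1 = 0.22·π_1 + 0.3·π_2 + 0.26·π_3 + 0.36·π_4
π_2 = 0.22·π_1 + 0.32·π_2 + 0.22·π_3 + 0.2·π_4
π_3 = 0.3·π_1 + 0.22·π_2 + 0.24·π_3 + 0.2·π_4
Solving with the normalization constraint gives π = (0.2819, 0.2392, 0.2427, 0.2362).
So the stationary probability of A is 0.2819.

0.2819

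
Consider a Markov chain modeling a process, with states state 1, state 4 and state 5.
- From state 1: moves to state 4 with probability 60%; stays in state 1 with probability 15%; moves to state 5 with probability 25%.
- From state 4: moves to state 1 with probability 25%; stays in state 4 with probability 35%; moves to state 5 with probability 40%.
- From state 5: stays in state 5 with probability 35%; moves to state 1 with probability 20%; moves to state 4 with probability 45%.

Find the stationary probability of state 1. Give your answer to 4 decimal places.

0.2113

Let the stationary distribution be π with π = πP and π_1 + π_2 + π_3 = 1.
π_1 = 0.15·π_1 + 0.25·π_2 + 0.2·π_3
π_2 = 0.6·π_1 + 0.35·π_2 + 0.45·π_3
Solving with the normalization constraint gives π = (0.2113, 0.4379, 0.3508).
So the stationary probability of state 1 is 0.2113.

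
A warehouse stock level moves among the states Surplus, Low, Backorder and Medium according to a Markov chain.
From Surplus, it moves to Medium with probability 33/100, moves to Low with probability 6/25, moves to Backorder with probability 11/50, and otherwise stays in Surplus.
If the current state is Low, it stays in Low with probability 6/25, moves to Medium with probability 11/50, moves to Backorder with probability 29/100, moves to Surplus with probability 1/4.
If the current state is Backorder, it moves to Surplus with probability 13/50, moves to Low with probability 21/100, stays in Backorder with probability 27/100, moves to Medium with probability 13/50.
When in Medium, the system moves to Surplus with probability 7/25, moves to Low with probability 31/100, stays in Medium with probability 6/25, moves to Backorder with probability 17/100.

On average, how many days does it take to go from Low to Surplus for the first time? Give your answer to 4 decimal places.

Let t(s) be the expected number of days to first reach Surplus from state s, with t(Surplus) = 0. Conditioning on the first day:
t(Low) = 1 + 0.24·t(Low) + 0.29·t(Backorder) + 0.22·t(Medium)
t(Backorder) = 1 + 0.21·t(Low) + 0.27·t(Backorder) + 0.26·t(Medium)
t(Medium) = 1 + 0.31·t(Low) + 0.17·t(Backorder) + 0.24·t(Medium)
Solving: t(Low) = 3.8518, t(Backorder) = 3.8097, t(Medium) = 3.7391.
Expected days from Low to Surplus: 3.8518.

3.8518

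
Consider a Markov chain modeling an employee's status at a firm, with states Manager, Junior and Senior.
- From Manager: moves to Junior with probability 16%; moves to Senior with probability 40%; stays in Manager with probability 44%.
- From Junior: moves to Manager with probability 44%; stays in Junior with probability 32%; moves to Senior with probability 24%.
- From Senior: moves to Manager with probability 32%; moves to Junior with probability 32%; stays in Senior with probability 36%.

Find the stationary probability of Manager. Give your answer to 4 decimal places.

Let the stationary distribution be π with π = πP and π_1 + π_2 + π_3 = 1.
π_1 = 0.44·π_1 + 0.44·π_2 + 0.32·π_3
π_2 = 0.16·π_1 + 0.32·π_2 + 0.32·π_3
Solving with the normalization constraint gives π = (0.3986, 0.2562, 0.3452).
So the stationary probability of Manager is 0.3986.

0.3986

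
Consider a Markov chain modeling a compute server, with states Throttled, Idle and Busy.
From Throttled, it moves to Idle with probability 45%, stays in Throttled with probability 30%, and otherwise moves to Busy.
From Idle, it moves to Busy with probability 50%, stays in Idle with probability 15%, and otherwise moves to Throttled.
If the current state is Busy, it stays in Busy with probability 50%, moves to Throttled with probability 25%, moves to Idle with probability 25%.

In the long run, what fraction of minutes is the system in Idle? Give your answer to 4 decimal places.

Let the stationary distribution be π with π = πP and π_1 + π_2 + π_3 = 1.
π_1 = 0.3·π_1 + 0.35·π_2 + 0.25·π_3
π_2 = 0.45·π_1 + 0.15·π_2 + 0.25·π_3
Solving with the normalization constraint gives π = (0.2927, 0.2805, 0.4268).
So the stationary probability of Idle is 0.2805.

0.2805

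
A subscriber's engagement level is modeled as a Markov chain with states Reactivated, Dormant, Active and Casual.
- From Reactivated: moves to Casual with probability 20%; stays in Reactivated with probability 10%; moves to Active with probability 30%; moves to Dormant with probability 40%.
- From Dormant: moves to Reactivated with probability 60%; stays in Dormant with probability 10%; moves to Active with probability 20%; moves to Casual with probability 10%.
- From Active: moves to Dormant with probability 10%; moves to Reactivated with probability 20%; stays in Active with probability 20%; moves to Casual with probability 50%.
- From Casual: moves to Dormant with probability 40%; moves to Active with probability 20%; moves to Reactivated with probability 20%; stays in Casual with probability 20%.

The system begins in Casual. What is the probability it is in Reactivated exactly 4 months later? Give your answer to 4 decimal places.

Propagate the distribution vector 4 months from Casual.
After 0 months: (0.0000, 0.0000, 0.0000, 1.0000)
After 1 month: (0.2000, 0.4000, 0.2000, 0.2000)
After 2 months: (0.3400, 0.2200, 0.2200, 0.2200)
After 3 months: (0.2540, 0.2680, 0.2340, 0.2440)
After 4 months: (0.2818, 0.2494, 0.2254, 0.2434)
P(in Reactivated after 4 months) = 0.2818

0.2818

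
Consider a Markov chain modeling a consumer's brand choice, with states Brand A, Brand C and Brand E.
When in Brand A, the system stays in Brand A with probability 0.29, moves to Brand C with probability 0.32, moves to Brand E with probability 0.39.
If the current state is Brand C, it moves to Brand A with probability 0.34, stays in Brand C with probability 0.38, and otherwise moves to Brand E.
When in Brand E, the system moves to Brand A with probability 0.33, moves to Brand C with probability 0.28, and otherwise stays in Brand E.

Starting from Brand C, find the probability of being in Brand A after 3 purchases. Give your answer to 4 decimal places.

Propagate the distribution vector 3 purchases from Brand C.
After 0 purchases: (0.0000, 1.0000, 0.0000)
After 1 purchase: (0.3400, 0.3800, 0.2800)
After 2 purchases: (0.3202, 0.3316, 0.3482)
After 3 purchases: (0.3205, 0.3260, 0.3535)
P(in Brand A after 3 purchases) = 0.3205

0.3205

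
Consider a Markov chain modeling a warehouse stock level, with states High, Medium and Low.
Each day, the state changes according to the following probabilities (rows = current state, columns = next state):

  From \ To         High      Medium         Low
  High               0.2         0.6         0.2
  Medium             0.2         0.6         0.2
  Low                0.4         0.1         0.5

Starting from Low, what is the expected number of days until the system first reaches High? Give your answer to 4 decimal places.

2.7778

Let t(s) be the expected number of days to first reach High from state s, with t(High) = 0. Conditioning on the first day:
t(Medium) = 1 + 0.6·t(Medium) + 0.2·t(Low)
t(Low) = 1 + 0.1·t(Medium) + 0.5·t(Low)
Solving: t(Medium) = 3.8889, t(Low) = 2.7778.
Expected days from Low to High: 2.7778.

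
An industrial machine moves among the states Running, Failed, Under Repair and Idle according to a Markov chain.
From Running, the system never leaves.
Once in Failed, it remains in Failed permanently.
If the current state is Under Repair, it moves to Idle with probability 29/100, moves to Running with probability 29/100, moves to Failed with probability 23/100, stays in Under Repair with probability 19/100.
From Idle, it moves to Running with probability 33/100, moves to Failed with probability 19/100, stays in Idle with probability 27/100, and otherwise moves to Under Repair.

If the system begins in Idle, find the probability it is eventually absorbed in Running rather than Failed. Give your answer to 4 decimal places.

Let h(s) be the probability of absorption at Running starting from transient state s. Then h(Running) = 1 and h(Failed) = 0. By first-step analysis:
h(Under Repair) = 0.29·1 + 0.23·0 + 0.19·h(Under Repair) + 0.29·h(Idle)
h(Idle) = 0.33·1 + 0.19·0 + 0.21·h(Under Repair) + 0.27·h(Idle)
Solving: h(Under Repair) = 0.5796, h(Idle) = 0.6188.
Starting from Idle, the probability is 0.6188.

0.6188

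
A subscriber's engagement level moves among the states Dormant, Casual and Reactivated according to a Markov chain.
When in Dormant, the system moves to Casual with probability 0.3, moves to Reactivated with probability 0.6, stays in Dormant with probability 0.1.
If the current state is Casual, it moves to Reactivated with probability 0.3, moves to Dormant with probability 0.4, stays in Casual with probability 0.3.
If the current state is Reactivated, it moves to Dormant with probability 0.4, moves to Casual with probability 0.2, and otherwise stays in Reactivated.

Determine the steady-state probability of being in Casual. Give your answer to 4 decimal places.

0.2564

Let the stationary distribution be π with π = πP and π_1 + π_2 + π_3 = 1.
π_1 = 0.1·π_1 + 0.4·π_2 + 0.4·π_3
π_2 = 0.3·π_1 + 0.3·π_2 + 0.2·π_3
Solving with the normalization constraint gives π = (0.3077, 0.2564, 0.4359).
So the stationary probability of Casual is 0.2564.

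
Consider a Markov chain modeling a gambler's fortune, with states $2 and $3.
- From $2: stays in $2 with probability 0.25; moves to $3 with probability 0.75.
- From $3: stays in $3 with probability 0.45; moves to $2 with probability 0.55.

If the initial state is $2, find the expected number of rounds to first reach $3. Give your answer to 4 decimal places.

1.3333

Let t(s) be the expected number of rounds to first reach $3 from state s, with t($3) = 0. Conditioning on the first round:
t($2) = 1 + 0.25·t($2)
Solving: t($2) = 1.3333.
Expected rounds from $2 to $3: 1.3333.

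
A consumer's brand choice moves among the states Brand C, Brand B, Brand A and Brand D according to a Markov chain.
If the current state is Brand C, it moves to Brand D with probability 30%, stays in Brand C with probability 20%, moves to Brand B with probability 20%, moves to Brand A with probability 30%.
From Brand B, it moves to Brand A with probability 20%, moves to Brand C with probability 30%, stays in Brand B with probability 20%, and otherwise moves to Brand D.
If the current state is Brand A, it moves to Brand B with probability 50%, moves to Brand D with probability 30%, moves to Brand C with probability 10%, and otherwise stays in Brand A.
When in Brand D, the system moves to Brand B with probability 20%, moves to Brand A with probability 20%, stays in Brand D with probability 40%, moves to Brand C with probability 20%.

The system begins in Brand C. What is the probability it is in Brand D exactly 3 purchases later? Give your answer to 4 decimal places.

Propagate the distribution vector 3 purchases from Brand C.
After 0 purchases: (1.0000, 0.0000, 0.0000, 0.0000)
After 1 purchase: (0.2000, 0.2000, 0.3000, 0.3000)
After 2 purchases: (0.1900, 0.2900, 0.1900, 0.3300)
After 3 purchases: (0.2100, 0.2570, 0.2000, 0.3330)
P(in Brand D after 3 purchases) = 0.3330

0.3330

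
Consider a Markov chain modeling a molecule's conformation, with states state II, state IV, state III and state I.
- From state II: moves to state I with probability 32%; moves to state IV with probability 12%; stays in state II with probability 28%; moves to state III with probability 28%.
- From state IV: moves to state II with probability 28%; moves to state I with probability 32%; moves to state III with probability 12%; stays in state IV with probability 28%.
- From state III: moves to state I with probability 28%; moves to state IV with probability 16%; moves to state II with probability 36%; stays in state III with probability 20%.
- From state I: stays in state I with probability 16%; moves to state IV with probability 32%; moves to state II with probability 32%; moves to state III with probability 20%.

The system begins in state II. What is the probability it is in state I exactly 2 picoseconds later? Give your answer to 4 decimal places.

Propagate the distribution vector 2 picoseconds from state II.
After 0 picoseconds: (1.0000, 0.0000, 0.0000, 0.0000)
After 1 picosecond: (0.2800, 0.1200, 0.2800, 0.3200)
After 2 picoseconds: (0.3152, 0.2144, 0.2128, 0.2576)
P(in state I after 2 picoseconds) = 0.2576

0.2576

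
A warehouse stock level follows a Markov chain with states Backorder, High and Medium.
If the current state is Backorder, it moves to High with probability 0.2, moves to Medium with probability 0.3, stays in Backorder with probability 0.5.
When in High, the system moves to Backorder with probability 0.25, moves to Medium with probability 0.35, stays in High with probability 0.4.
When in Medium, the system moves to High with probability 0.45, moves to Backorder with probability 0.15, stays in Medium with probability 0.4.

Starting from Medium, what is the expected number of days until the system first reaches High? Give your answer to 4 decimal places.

2.5490

Let t(s) be the expected number of days to first reach High from state s, with t(High) = 0. Conditioning on the first day:
t(Backorder) = 1 + 0.5·t(Backorder) + 0.3·t(Medium)
t(Medium) = 1 + 0.15·t(Backorder) + 0.4·t(Medium)
Solving: t(Backorder) = 3.5294, t(Medium) = 2.5490.
Expected days from Medium to High: 2.5490.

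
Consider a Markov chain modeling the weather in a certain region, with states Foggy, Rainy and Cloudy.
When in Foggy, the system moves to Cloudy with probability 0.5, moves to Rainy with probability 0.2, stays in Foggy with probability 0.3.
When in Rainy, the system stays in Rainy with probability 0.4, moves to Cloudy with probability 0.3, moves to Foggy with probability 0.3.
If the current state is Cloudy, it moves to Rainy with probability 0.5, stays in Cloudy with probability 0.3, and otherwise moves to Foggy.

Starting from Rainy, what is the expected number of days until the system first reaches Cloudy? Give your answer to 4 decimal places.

2.7778

Let t(s) be the expected number of days to first reach Cloudy from state s, with t(Cloudy) = 0. Conditioning on the first day:
t(Foggy) = 1 + 0.3·t(Foggy) + 0.2·t(Rainy)
t(Rainy) = 1 + 0.3·t(Foggy) + 0.4·t(Rainy)
Solving: t(Foggy) = 2.2222, t(Rainy) = 2.7778.
Expected days from Rainy to Cloudy: 2.7778.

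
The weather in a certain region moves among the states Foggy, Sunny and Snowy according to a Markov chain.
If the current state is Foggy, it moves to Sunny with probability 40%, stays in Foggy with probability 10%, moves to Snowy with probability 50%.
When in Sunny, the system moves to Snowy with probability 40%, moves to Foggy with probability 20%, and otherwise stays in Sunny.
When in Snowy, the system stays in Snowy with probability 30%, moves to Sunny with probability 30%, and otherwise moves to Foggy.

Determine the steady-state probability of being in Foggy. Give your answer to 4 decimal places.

Let the stationary distribution be π with π = πP and π_1 + π_2 + π_3 = 1.
π_1 = 0.1·π_1 + 0.2·π_2 + 0.4·π_3
π_2 = 0.4·π_1 + 0.4·π_2 + 0.3·π_3
Solving with the normalization constraint gives π = (0.2521, 0.3613, 0.3866).
So the stationary probability of Foggy is 0.2521.

0.2521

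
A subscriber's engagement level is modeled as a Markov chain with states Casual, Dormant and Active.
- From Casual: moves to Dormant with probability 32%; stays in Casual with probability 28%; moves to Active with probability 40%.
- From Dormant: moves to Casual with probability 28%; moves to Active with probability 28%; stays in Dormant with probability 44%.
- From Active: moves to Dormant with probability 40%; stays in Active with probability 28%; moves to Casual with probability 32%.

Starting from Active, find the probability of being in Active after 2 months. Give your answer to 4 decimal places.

0.3184

Sum over the intermediate state after 1 month:
P = P(Active→Casual)·P(Casual→Active) + P(Active→Dormant)·P(Dormant→Active) + P(Active→Active)·P(Active→Active)
  = 0.32×0.4 + 0.4×0.28 + 0.28×0.28
  = 0.1280 + 0.1120 + 0.0784 = 0.3184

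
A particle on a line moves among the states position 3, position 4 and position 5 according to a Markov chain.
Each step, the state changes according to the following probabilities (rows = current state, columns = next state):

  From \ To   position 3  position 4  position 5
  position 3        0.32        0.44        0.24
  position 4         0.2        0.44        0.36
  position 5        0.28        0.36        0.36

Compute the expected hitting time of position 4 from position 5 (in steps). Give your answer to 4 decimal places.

2.6087

Let t(s) be the expected number of steps to first reach position 4 from state s, with t(position 4) = 0. Conditioning on the first step:
t(position 3) = 1 + 0.32·t(position 3) + 0.24·t(position 5)
t(position 5) = 1 + 0.28·t(position 3) + 0.36·t(position 5)
Solving: t(position 3) = 2.3913, t(position 5) = 2.6087.
Expected steps from position 5 to position 4: 2.6087.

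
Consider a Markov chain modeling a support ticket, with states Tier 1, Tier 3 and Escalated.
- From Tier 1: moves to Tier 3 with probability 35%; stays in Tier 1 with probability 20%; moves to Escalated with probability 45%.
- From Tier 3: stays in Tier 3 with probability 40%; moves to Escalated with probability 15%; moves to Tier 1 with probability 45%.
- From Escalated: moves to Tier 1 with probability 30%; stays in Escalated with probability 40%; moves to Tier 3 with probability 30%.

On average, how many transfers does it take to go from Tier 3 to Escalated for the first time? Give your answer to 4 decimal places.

Let t(s) be the expected number of transfers to first reach Escalated from state s, with t(Escalated) = 0. Conditioning on the first transfer:
t(Tier 1) = 1 + 0.2·t(Tier 1) + 0.35·t(Tier 3)
t(Tier 3) = 1 + 0.45·t(Tier 1) + 0.4·t(Tier 3)
Solving: t(Tier 1) = 2.9457, t(Tier 3) = 3.8760.
Expected transfers from Tier 3 to Escalated: 3.8760.

3.8760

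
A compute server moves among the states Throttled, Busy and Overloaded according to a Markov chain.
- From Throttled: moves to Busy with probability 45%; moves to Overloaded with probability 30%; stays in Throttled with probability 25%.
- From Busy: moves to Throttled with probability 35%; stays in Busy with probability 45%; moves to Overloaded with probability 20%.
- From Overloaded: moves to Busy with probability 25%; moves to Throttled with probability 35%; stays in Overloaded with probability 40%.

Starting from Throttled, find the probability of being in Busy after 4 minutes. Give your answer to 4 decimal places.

0.3921

Propagate the distribution vector 4 minutes from Throttled.
After 0 minutes: (1.0000, 0.0000, 0.0000)
After 1 minute: (0.2500, 0.4500, 0.3000)
After 2 minutes: (0.3250, 0.3900, 0.2850)
After 3 minutes: (0.3175, 0.3930, 0.2895)
After 4 minutes: (0.3183, 0.3921, 0.2897)
P(in Busy after 4 minutes) = 0.3921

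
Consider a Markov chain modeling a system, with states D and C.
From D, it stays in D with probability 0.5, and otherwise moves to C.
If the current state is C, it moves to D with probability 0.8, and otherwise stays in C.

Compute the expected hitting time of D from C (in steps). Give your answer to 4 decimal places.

Let t(s) be the expected number of steps to first reach D from state s, with t(D) = 0. Conditioning on the first step:
t(C) = 1 + 0.2·t(C)
Solving: t(C) = 1.2500.
Expected steps from C to D: 1.2500.

1.2500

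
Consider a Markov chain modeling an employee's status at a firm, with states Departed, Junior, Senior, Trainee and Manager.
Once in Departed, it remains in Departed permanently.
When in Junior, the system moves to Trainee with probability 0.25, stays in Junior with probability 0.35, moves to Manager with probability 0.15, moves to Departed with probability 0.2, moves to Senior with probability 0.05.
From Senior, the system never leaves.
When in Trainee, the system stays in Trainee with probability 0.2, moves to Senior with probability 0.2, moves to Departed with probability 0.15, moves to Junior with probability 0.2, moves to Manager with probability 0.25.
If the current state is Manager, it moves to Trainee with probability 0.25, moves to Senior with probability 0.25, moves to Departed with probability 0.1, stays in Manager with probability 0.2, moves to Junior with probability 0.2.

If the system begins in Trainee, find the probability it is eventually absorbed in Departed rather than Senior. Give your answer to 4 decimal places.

Let h(s) be the probability of absorption at Departed starting from transient state s. Then h(Departed) = 1 and h(Senior) = 0. By first-step analysis:
h(Junior) = 0.2·1 + 0.35·h(Junior) + 0.05·0 + 0.25·h(Trainee) + 0.15·h(Manager)
h(Trainee) = 0.15·1 + 0.2·h(Junior) + 0.2·0 + 0.2·h(Trainee) + 0.25·h(Manager)
h(Manager) = 0.1·1 + 0.2·h(Junior) + 0.25·0 + 0.25·h(Trainee) + 0.2·h(Manager)
Solving: h(Junior) = 0.5813, h(Trainee) = 0.4625, h(Manager) = 0.4148.
Starting from Trainee, the probability is 0.4625.

0.4625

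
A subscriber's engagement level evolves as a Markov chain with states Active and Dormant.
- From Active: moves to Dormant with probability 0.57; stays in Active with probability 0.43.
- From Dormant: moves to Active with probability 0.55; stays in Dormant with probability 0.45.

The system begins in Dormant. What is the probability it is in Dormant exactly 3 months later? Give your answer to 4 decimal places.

Propagate the distribution vector 3 months from Dormant.
After 0 months: (0.0000, 1.0000)
After 1 month: (0.5500, 0.4500)
After 2 months: (0.4840, 0.5160)
After 3 months: (0.4919, 0.5081)
P(in Dormant after 3 months) = 0.5081

0.5081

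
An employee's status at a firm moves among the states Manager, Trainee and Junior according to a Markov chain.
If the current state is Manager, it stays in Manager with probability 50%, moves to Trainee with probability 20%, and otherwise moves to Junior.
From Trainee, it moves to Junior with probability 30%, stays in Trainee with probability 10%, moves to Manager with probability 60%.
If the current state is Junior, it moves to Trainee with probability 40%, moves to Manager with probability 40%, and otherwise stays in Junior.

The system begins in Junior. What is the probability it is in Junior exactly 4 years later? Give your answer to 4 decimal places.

0.2728

Propagate the distribution vector 4 years from Junior.
After 0 years: (0.0000, 0.0000, 1.0000)
After 1 year: (0.4000, 0.4000, 0.2000)
After 2 years: (0.5200, 0.2000, 0.2800)
After 3 years: (0.4920, 0.2360, 0.2720)
After 4 years: (0.4964, 0.2308, 0.2728)
P(in Junior after 4 years) = 0.2728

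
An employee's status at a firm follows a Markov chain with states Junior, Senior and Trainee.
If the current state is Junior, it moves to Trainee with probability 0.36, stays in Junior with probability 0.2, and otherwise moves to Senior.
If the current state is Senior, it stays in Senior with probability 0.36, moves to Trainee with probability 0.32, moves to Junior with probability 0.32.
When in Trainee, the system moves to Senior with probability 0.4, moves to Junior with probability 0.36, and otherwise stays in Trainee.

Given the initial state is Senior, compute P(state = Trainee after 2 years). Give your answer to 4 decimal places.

Sum over the intermediate state after 1 year:
P = P(Senior→Junior)·P(Junior→Trainee) + P(Senior→Senior)·P(Senior→Trainee) + P(Senior→Trainee)·P(Trainee→Trainee)
  = 0.32×0.36 + 0.36×0.32 + 0.32×0.24
  = 0.1152 + 0.1152 + 0.0768 = 0.3072

0.3072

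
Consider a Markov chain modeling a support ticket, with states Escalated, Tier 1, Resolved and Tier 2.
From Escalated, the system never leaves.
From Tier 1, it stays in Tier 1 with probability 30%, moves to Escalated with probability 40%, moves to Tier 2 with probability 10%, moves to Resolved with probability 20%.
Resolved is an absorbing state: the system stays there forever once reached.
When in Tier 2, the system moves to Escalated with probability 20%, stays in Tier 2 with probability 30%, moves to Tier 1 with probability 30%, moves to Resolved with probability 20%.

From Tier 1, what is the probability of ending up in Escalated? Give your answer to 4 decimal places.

Let h(s) be the probability of absorption at Escalated starting from transient state s. Then h(Escalated) = 1 and h(Resolved) = 0. By first-step analysis:
h(Tier 1) = 0.4·1 + 0.3·h(Tier 1) + 0.2·0 + 0.1·h(Tier 2)
h(Tier 2) = 0.2·1 + 0.3·h(Tier 1) + 0.2·0 + 0.3·h(Tier 2)
Solving: h(Tier 1) = 0.6522, h(Tier 2) = 0.5652.
Starting from Tier 1, the probability is 0.6522.

0.6522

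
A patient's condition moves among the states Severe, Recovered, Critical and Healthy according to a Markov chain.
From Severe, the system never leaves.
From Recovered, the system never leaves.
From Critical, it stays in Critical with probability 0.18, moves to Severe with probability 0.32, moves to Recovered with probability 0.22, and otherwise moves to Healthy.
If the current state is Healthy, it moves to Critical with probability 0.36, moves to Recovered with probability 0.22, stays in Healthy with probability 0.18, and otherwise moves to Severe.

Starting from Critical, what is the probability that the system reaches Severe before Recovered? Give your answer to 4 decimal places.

Let h(s) be the probability of absorption at Severe starting from transient state s. Then h(Severe) = 1 and h(Recovered) = 0. By first-step analysis:
h(Critical) = 0.32·1 + 0.22·0 + 0.18·h(Critical) + 0.28·h(Healthy)
h(Healthy) = 0.24·1 + 0.22·0 + 0.36·h(Critical) + 0.18·h(Healthy)
Solving: h(Critical) = 0.5766, h(Healthy) = 0.5458.
Starting from Critical, the probability is 0.5766.

0.5766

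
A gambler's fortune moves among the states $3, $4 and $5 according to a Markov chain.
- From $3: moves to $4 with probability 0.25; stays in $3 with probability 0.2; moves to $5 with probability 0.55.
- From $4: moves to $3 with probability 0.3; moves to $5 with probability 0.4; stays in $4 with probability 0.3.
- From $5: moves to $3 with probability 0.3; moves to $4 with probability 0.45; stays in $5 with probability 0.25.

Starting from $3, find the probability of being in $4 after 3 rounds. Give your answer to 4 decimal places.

0.3381

Propagate the distribution vector 3 rounds from $3.
After 0 rounds: (1.0000, 0.0000, 0.0000)
After 1 round: (0.2000, 0.2500, 0.5500)
After 2 rounds: (0.2800, 0.3725, 0.3475)
After 3 rounds: (0.2720, 0.3381, 0.3899)
P(in $4 after 3 rounds) = 0.3381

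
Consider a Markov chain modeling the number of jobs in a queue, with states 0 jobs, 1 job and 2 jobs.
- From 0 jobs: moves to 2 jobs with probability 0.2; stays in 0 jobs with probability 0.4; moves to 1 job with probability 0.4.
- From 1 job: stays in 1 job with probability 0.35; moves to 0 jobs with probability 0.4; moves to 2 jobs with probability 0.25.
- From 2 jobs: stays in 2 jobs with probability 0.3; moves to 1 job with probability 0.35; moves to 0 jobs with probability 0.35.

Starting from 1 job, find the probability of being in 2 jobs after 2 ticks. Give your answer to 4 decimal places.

Sum over the intermediate state after 1 tick:
P = P(1 job→0 jobs)·P(0 jobs→2 jobs) + P(1 job→1 job)·P(1 job→2 jobs) + P(1 job→2 jobs)·P(2 jobs→2 jobs)
  = 0.4×0.2 + 0.35×0.25 + 0.25×0.3
  = 0.0800 + 0.0875 + 0.0750 = 0.2425

0.2425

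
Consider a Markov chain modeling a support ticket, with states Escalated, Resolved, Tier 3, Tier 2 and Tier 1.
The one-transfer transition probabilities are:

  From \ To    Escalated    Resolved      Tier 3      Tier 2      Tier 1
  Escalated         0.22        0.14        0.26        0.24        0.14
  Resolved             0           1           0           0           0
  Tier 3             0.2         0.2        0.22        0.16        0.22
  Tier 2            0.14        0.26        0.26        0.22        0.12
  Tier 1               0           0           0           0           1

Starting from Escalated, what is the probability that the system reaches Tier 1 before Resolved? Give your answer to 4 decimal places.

0.4626

Let h(s) be the probability of absorption at Tier 1 starting from transient state s. Then h(Tier 1) = 1 and h(Resolved) = 0. By first-step analysis:
h(Escalated) = 0.22·h(Escalated) + 0.14·0 + 0.26·h(Tier 3) + 0.24·h(Tier 2) + 0.14·1
h(Tier 3) = 0.2·h(Escalated) + 0.2·0 + 0.22·h(Tier 3) + 0.16·h(Tier 2) + 0.22·1
h(Tier 2) = 0.14·h(Escalated) + 0.26·0 + 0.26·h(Tier 3) + 0.22·h(Tier 2) + 0.12·1
Solving: h(Escalated) = 0.4626, h(Tier 3) = 0.4822, h(Tier 2) = 0.3976.
Starting from Escalated, the probability is 0.4626.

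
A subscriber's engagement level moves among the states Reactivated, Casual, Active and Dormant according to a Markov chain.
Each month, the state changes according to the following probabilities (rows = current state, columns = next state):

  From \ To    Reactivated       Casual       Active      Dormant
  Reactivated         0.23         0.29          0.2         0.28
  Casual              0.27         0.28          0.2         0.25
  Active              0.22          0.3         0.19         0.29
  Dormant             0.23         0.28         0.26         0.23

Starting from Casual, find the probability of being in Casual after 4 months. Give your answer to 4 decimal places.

0.2867

Propagate the distribution vector 4 months from Casual.
After 0 months: (0.0000, 1.0000, 0.0000, 0.0000)
After 1 month: (0.2700, 0.2800, 0.2000, 0.2500)
After 2 months: (0.2392, 0.2867, 0.2130, 0.2611)
After 3 months: (0.2393, 0.2867, 0.2135, 0.2605)
After 4 months: (0.2393, 0.2867, 0.2135, 0.2605)
P(in Casual after 4 months) = 0.2867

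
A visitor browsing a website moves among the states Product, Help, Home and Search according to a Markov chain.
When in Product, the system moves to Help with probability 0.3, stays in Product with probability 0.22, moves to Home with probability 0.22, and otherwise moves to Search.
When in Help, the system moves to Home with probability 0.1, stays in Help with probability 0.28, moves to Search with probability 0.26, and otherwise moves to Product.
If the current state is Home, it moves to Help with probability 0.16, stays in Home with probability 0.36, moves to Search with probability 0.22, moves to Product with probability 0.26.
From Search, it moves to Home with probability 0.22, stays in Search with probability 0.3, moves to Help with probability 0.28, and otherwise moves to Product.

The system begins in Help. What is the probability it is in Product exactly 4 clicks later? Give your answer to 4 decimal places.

0.2599

Propagate the distribution vector 4 clicks from Help.
After 0 clicks: (0.0000, 1.0000, 0.0000, 0.0000)
After 1 click: (0.3600, 0.2800, 0.1000, 0.2600)
After 2 clicks: (0.2580, 0.2752, 0.2004, 0.2664)
After 3 clicks: (0.2612, 0.2611, 0.2150, 0.2626)
After 4 clicks: (0.2599, 0.2594, 0.2188, 0.2619)
P(in Product after 4 clicks) = 0.2599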